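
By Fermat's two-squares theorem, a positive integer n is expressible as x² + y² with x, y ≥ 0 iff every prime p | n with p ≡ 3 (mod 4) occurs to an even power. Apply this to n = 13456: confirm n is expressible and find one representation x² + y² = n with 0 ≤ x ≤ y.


Step 1: Factor n = 13456 = 2^4 · 29^2.
Step 2: Check the mod-4 condition on each prime factor: 2 = 2 (special); 29 ≡ 1 (mod 4), exponent 2.
All primes ≡ 3 (mod 4) appear to even exponent (or don't appear), so by the two-squares theorem n IS expressible as a sum of two squares.
Step 3: Build a representation. Group n = k² · m with k = 4 and m = 29 · 29 = 841 (a product of primes ≡ 1 (mod 4)); a representation of m scales to one of n via (k·x)² + (k·y)² = k²(x² + y²). Each prime p ≡ 1 (mod 4) is itself a sum of two squares; find a² by testing p − a² for a perfect square:
  29: 29 − 1² = 28, 29 − 2² = 25 = 5² ⇒ 29 = 2² + 5².
  Combine using the Brahmagupta–Fibonacci identity (a² + b²)(c² + d²) = (ac − bd)² + (ad + bc)² = (ac + bd)² + (ad − bc)²:
  29 · 29 = 841: from (2² + 5²)(2² + 5²), take (2·2 − 5·5, 2·5 + 5·2) = (4 − 25, 10 + 10) = (-21, 20); dropping signs (only squares matter) gives (21, 20); check 21² + 20² = 441 + 400 = 841 ✓.
  Scale by k = 4: (4·21, 4·20) = (84, 80).
Step 4: Order so x ≤ y and verify: 80² + 84² = 6400 + 7056 = 13456 = n. ✓

n = 13456 = 80² + 84² (one valid representation with x ≤ y).


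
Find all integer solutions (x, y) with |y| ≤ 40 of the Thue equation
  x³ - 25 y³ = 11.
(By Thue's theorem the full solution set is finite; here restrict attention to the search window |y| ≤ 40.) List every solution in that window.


The equation is x³ - 25y³ = 11. For fixed y, x³ = 25·y³ + 11, so a solution requires the RHS to be a perfect cube.
Strategy: iterate y from -40 to 40, compute RHS = 25·y³ + 11, and check whether it is a (positive or negative) perfect cube.
Check small values of y:
  y = 0: RHS = 11 is not a perfect cube.
  y = 1: RHS = 36 is not a perfect cube.
  y = -1: RHS = -14 is not a perfect cube.
  y = 2: RHS = 211 is not a perfect cube.
  y = -2: RHS = -189 is not a perfect cube.
  y = 3: RHS = 686 is not a perfect cube.
  y = -3: RHS = -664 is not a perfect cube.
Continuing the search up to |y| = 40 finds no solutions either.
No (x, y) in the scanned range satisfies the equation.

No integer solutions with |y| ≤ 40.


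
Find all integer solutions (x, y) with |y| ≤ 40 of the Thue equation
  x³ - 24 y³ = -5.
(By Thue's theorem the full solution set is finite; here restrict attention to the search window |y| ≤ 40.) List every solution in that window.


The equation is x³ - 24y³ = -5. For fixed y, x³ = 24·y³ − 5, so a solution requires the RHS to be a perfect cube.
Strategy: iterate y from -40 to 40, compute RHS = 24·y³ − 5, and check whether it is a (positive or negative) perfect cube.
Check small values of y:
  y = 0: RHS = -5 is not a perfect cube.
  y = 1: RHS = 19 is not a perfect cube.
  y = -1: RHS = -29 is not a perfect cube.
  y = 2: RHS = 187 is not a perfect cube.
  y = -2: RHS = -197 is not a perfect cube.
  y = 3: RHS = 643 is not a perfect cube.
  y = -3: RHS = -653 is not a perfect cube.
Continuing the search up to |y| = 40 finds no solutions either.
No (x, y) in the scanned range satisfies the equation.

No integer solutions with |y| ≤ 40.


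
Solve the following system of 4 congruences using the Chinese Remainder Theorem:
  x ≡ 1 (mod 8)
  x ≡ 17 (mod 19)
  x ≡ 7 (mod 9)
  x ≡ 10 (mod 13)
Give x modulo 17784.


Product of moduli M = 8 · 19 · 9 · 13 = 17784.
Merge one congruence at a time:
  Start: x ≡ 1 (mod 8).
  Combine with x ≡ 17 (mod 19); new modulus lcm = 152.
    Write x = 1 + 8·t and substitute into x ≡ 17 (mod 19): 8·t ≡ 17 − 1 = 16 (mod 19).
    The inverse of 8 mod 19 is 12 (since 8·12 = 96 = 5·19 + 1), so t ≡ 12·16 = 192 ≡ 2 (mod 19).
    Then x = 1 + 8·2 = 17, valid modulo lcm(8, 19) = 152: x ≡ 17 (mod 152).
  Combine with x ≡ 7 (mod 9); new modulus lcm = 1368.
    Write x = 17 + 152·t and substitute into x ≡ 7 (mod 9): 152·t ≡ 7 − 17 = -10 (mod 9).
    Reduce coefficients mod 9: 8·t ≡ 8 (mod 9).
    The inverse of 8 mod 9 is 8 (since 8·8 = 64 = 7·9 + 1), so t ≡ 8·8 = 64 ≡ 1 (mod 9).
    Then x = 17 + 152·1 = 169, valid modulo lcm(152, 9) = 1368: x ≡ 169 (mod 1368).
  Combine with x ≡ 10 (mod 13); new modulus lcm = 17784.
    Write x = 169 + 1368·t and substitute into x ≡ 10 (mod 13): 1368·t ≡ 10 − 169 = -159 (mod 13).
    Reduce coefficients mod 13: 3·t ≡ 10 (mod 13).
    The inverse of 3 mod 13 is 9 (since 3·9 = 27 = 2·13 + 1), so t ≡ 9·10 = 90 ≡ 12 (mod 13).
    Then x = 169 + 1368·12 = 16585, valid modulo lcm(1368, 13) = 17784: x ≡ 16585 (mod 17784).
Verify against each original: 16585 mod 8 = 1, 16585 mod 19 = 17, 16585 mod 9 = 7, 16585 mod 13 = 10.

x ≡ 16585 (mod 17784).


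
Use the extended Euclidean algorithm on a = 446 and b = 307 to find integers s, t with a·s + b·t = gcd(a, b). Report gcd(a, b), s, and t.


Euclidean algorithm on (446, 307) — divide until remainder is 0:
  446 = 1 · 307 + 139
  307 = 2 · 139 + 29
  139 = 4 · 29 + 23
  29 = 1 · 23 + 6
  23 = 3 · 6 + 5
  6 = 1 · 5 + 1
  5 = 5 · 1 + 0
gcd(446, 307) = 1.
Track Bezout coefficients alongside the remainders: start with r₀ = 446 = a·1 + b·0 (s = 1, t = 0) and r₁ = 307 = a·0 + b·1 (s = 0, t = 1); each new remainder r_{k+1} = r_{k-1} − q_k·r_k inherits s_{k+1} = s_{k-1} − q_k·s_k, t_{k+1} = t_{k-1} − q_k·t_k, so r_k = a·s_k + b·t_k at every step:
  q = 1: r = 139, s = 1 − 1·0 = 1, t = 0 − 1·1 = -1  (check: 446·1 + 307·(-1) = 139)
  q = 2: r = 29, s = 0 − 2·1 = -2, t = 1 − 2·(-1) = 3  (check: 446·(-2) + 307·3 = 29)
  q = 4: r = 23, s = 1 − 4·(-2) = 9, t = -1 − 4·3 = -13  (check: 446·9 + 307·(-13) = 23)
  q = 1: r = 6, s = -2 − 1·9 = -11, t = 3 − 1·(-13) = 16  (check: 446·(-11) + 307·16 = 6)
  q = 3: r = 5, s = 9 − 3·(-11) = 42, t = -13 − 3·16 = -61  (check: 446·42 + 307·(-61) = 5)
  q = 1: r = 1, s = -11 − 1·42 = -53, t = 16 − 1·(-61) = 77  (check: 446·(-53) + 307·77 = 1)
The row with r = 1 (the gcd) gives the Bezout coefficients s = -53, t = 77.
Result: 446 · (-53) + 307 · (77) = 1.

gcd(446, 307) = 1; s = -53, t = 77 (check: 446·(-53) + 307·77 = 1).


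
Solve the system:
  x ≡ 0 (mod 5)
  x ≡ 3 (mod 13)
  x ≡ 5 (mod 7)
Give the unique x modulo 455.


Moduli 5, 13, 7 are pairwise coprime; by CRT there is a unique solution modulo M = 5 · 13 · 7 = 455.
Solve pairwise, accumulating the modulus:
  Start with x ≡ 0 (mod 5).
  Combine with x ≡ 3 (mod 13): since gcd(5, 13) = 1, we get a unique residue mod 65.
    Write x = 0 + 5·t and substitute into x ≡ 3 (mod 13): 5·t ≡ 3 − 0 = 3 (mod 13).
    The inverse of 5 mod 13 is 8 (since 5·8 = 40 = 3·13 + 1), so t ≡ 8·3 = 24 ≡ 11 (mod 13).
    Then x = 0 + 5·11 = 55, valid modulo lcm(5, 13) = 65: x ≡ 55 (mod 65).
  Combine with x ≡ 5 (mod 7): since gcd(65, 7) = 1, we get a unique residue mod 455.
    Write x = 55 + 65·t and substitute into x ≡ 5 (mod 7): 65·t ≡ 5 − 55 = -50 (mod 7).
    Reduce coefficients mod 7: 2·t ≡ 6 (mod 7).
    The inverse of 2 mod 7 is 4 (since 2·4 = 8 = 1·7 + 1), so t ≡ 4·6 = 24 ≡ 3 (mod 7).
    Then x = 55 + 65·3 = 250, valid modulo lcm(65, 7) = 455: x ≡ 250 (mod 455).
Verify: 250 mod 5 = 0 ✓, 250 mod 13 = 3 ✓, 250 mod 7 = 5 ✓.

x ≡ 250 (mod 455).


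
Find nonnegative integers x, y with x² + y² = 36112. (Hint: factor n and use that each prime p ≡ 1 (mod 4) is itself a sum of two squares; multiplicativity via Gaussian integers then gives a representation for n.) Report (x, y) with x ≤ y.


Step 1: Factor n = 36112 = 2^4 · 37 · 61.
Step 2: Check the mod-4 condition on each prime factor: 2 = 2 (special); 37 ≡ 1 (mod 4), exponent 1; 61 ≡ 1 (mod 4), exponent 1.
All primes ≡ 3 (mod 4) appear to even exponent (or don't appear), so by the two-squares theorem n IS expressible as a sum of two squares.
Step 3: Build a representation. Group n = k² · m with k = 4 and m = 37 · 61 = 2257 (a product of primes ≡ 1 (mod 4)); a representation of m scales to one of n via (k·x)² + (k·y)² = k²(x² + y²). Each prime p ≡ 1 (mod 4) is itself a sum of two squares; find a² by testing p − a² for a perfect square:
  37: 37 − 1² = 36 = 6² ⇒ 37 = 1² + 6².
  61: 61 − 1² = 60, 61 − 2² = 57, 61 − 3² = 52, 61 − 4² = 45, 61 − 5² = 36 = 6² ⇒ 61 = 5² + 6².
  Combine using the Brahmagupta–Fibonacci identity (a² + b²)(c² + d²) = (ac − bd)² + (ad + bc)² = (ac + bd)² + (ad − bc)²:
  37 · 61 = 2257: from (1² + 6²)(5² + 6²), take (1·5 − 6·6, 1·6 + 6·5) = (5 − 36, 6 + 30) = (-31, 36); dropping signs (only squares matter) gives (31, 36); check 31² + 36² = 961 + 1296 = 2257 ✓.
  Scale by k = 4: (4·31, 4·36) = (124, 144).
Step 4: Order so x ≤ y and verify: 124² + 144² = 15376 + 20736 = 36112 = n. ✓

n = 36112 = 124² + 144² (one valid representation with x ≤ y).


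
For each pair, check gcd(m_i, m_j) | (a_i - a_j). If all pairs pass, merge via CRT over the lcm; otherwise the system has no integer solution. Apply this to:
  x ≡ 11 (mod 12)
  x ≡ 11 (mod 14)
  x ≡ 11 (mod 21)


Moduli 12, 14, 21 are not pairwise coprime, so CRT works modulo lcm(m_i) when all pairwise compatibility conditions hold.
Pairwise compatibility: gcd(m_i, m_j) must divide a_i - a_j for every pair.
Merge one congruence at a time:
  Start: x ≡ 11 (mod 12).
  Combine with x ≡ 11 (mod 14): gcd(12, 14) = 2; 11 - 11 = 0, which IS divisible by 2, so compatible.
    Write x = 11 + 12·t and substitute into x ≡ 11 (mod 14): 12·t ≡ 11 − 11 = 0 (mod 14).
    Divide the congruence (and modulus) by g = 2: 6·t ≡ 0 (mod 7).
    The inverse of 6 mod 7 is 6 (since 6·6 = 36 = 5·7 + 1), so t ≡ 6·0 = 0 ≡ 0 (mod 7).
    Then x = 11 + 12·0 = 11, valid modulo lcm(12, 14) = 84: x ≡ 11 (mod 84).
  Combine with x ≡ 11 (mod 21): gcd(84, 21) = 21; 11 - 11 = 0, which IS divisible by 21, so compatible.
    Write x = 11 + 84·t and substitute into x ≡ 11 (mod 21): 84·t ≡ 11 − 11 = 0 (mod 21).
    Divide the congruence (and modulus) by g = 21: 4·t ≡ 0 (mod 1).
    Modulo 1 every t works; take t = 0.
    Then x = 11 + 84·0 = 11, valid modulo lcm(84, 21) = 84: x ≡ 11 (mod 84).
Verify: 11 mod 12 = 11, 11 mod 14 = 11, 11 mod 21 = 11.

x ≡ 11 (mod 84).


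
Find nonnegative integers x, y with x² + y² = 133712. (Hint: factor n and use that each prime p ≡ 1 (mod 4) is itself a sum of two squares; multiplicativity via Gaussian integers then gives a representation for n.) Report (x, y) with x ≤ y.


Step 1: Factor n = 133712 = 2^4 · 61 · 137.
Step 2: Check the mod-4 condition on each prime factor: 2 = 2 (special); 61 ≡ 1 (mod 4), exponent 1; 137 ≡ 1 (mod 4), exponent 1.
All primes ≡ 3 (mod 4) appear to even exponent (or don't appear), so by the two-squares theorem n IS expressible as a sum of two squares.
Step 3: Build a representation. Group n = k² · m with k = 4 and m = 61 · 137 = 8357 (a product of primes ≡ 1 (mod 4)); a representation of m scales to one of n via (k·x)² + (k·y)² = k²(x² + y²). Each prime p ≡ 1 (mod 4) is itself a sum of two squares; find a² by testing p − a² for a perfect square:
  61: 61 − 1² = 60, 61 − 2² = 57, 61 − 3² = 52, 61 − 4² = 45, 61 − 5² = 36 = 6² ⇒ 61 = 5² + 6².
  137: 137 − 1² = 136, 137 − 2² = 133, 137 − 3² = 128, 137 − 4² = 121 = 11² ⇒ 137 = 4² + 11².
  Combine using the Brahmagupta–Fibonacci identity (a² + b²)(c² + d²) = (ac − bd)² + (ad + bc)² = (ac + bd)² + (ad − bc)²:
  61 · 137 = 8357: from (5² + 6²)(4² + 11²), take (5·4 − 6·11, 5·11 + 6·4) = (20 − 66, 55 + 24) = (-46, 79); dropping signs (only squares matter) gives (46, 79); check 46² + 79² = 2116 + 6241 = 8357 ✓.
  Scale by k = 4: (4·46, 4·79) = (184, 316).
Step 4: Order so x ≤ y and verify: 184² + 316² = 33856 + 99856 = 133712 = n. ✓

n = 133712 = 184² + 316² (one valid representation with x ≤ y).


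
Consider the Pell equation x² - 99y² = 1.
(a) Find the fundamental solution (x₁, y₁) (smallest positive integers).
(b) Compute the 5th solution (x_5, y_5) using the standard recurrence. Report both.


Step 1: Find the fundamental solution (x₁, y₁) of x² - 99y² = 1.
  Expand √99 as a continued fraction. a₀ = ⌊√99⌋ = 9; iterate m_{k+1} = d_k·a_k − m_k, d_{k+1} = (99 − m_{k+1}²)/d_k, a_{k+1} = ⌊(a₀ + m_{k+1})/d_{k+1}⌋ (starting m₀ = 0, d₀ = 1), with convergents p_k = a_k·p_{k-1} + p_{k-2}, q_k = a_k·q_{k-1} + q_{k-2} (p₋₁ = 1, q₋₁ = 0):
  k = 0: a₀ = 9; p₀/q₀ = 9/1; p₀² − 99·q₀² = 81 − 99 = -18.
  k = 1: m = 9, d = 18, a = ⌊(9 + 9)/18⌋ = 1; p/q = (1·9 + 1)/(1·1 + 0) = 10/1; p² − 99·q² = 100 − 99 = 1.
  The first convergent with p² − 99·q² = 1 gives the fundamental solution (x₁, y₁) = (10, 1).
Step 2: Apply the recurrence (x_{n+1}, y_{n+1}) = (x₁x_n + 99y₁y_n, x₁y_n + y₁x_n) repeatedly.
  From (x_1, y_1) = (10, 1): x_2 = 10·10 + 99·1·1 = 199; y_2 = 10·1 + 1·10 = 20.
  From (x_2, y_2) = (199, 20): x_3 = 10·199 + 99·1·20 = 3970; y_3 = 10·20 + 1·199 = 399.
  From (x_3, y_3) = (3970, 399): x_4 = 10·3970 + 99·1·399 = 79201; y_4 = 10·399 + 1·3970 = 7960.
  From (x_4, y_4) = (79201, 7960): x_5 = 10·79201 + 99·1·7960 = 1580050; y_5 = 10·7960 + 1·79201 = 158801.
Step 3: Verify x_5² - 99·y_5² = 2496558002500 - 2496558002499 = 1 (should be 1). ✓

(x_1, y_1) = (10, 1); (x_5, y_5) = (1580050, 158801).


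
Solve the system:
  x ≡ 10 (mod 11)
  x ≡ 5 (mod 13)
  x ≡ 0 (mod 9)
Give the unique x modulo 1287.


Moduli 11, 13, 9 are pairwise coprime; by CRT there is a unique solution modulo M = 11 · 13 · 9 = 1287.
Solve pairwise, accumulating the modulus:
  Start with x ≡ 10 (mod 11).
  Combine with x ≡ 5 (mod 13): since gcd(11, 13) = 1, we get a unique residue mod 143.
    Write x = 10 + 11·t and substitute into x ≡ 5 (mod 13): 11·t ≡ 5 − 10 = -5 (mod 13).
    Reduce coefficients mod 13: 11·t ≡ 8 (mod 13).
    The inverse of 11 mod 13 is 6 (since 11·6 = 66 = 5·13 + 1), so t ≡ 6·8 = 48 ≡ 9 (mod 13).
    Then x = 10 + 11·9 = 109, valid modulo lcm(11, 13) = 143: x ≡ 109 (mod 143).
  Combine with x ≡ 0 (mod 9): since gcd(143, 9) = 1, we get a unique residue mod 1287.
    Write x = 109 + 143·t and substitute into x ≡ 0 (mod 9): 143·t ≡ 0 − 109 = -109 (mod 9).
    Reduce coefficients mod 9: 8·t ≡ 8 (mod 9).
    The inverse of 8 mod 9 is 8 (since 8·8 = 64 = 7·9 + 1), so t ≡ 8·8 = 64 ≡ 1 (mod 9).
    Then x = 109 + 143·1 = 252, valid modulo lcm(143, 9) = 1287: x ≡ 252 (mod 1287).
Verify: 252 mod 11 = 10 ✓, 252 mod 13 = 5 ✓, 252 mod 9 = 0 ✓.

x ≡ 252 (mod 1287).


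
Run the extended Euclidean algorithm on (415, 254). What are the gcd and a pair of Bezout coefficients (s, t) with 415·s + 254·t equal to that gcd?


Euclidean algorithm on (415, 254) — divide until remainder is 0:
  415 = 1 · 254 + 161
  254 = 1 · 161 + 93
  161 = 1 · 93 + 68
  93 = 1 · 68 + 25
  68 = 2 · 25 + 18
  25 = 1 · 18 + 7
  18 = 2 · 7 + 4
  7 = 1 · 4 + 3
  4 = 1 · 3 + 1
  3 = 3 · 1 + 0
gcd(415, 254) = 1.
Track Bezout coefficients alongside the remainders: start with r₀ = 415 = a·1 + b·0 (s = 1, t = 0) and r₁ = 254 = a·0 + b·1 (s = 0, t = 1); each new remainder r_{k+1} = r_{k-1} − q_k·r_k inherits s_{k+1} = s_{k-1} − q_k·s_k, t_{k+1} = t_{k-1} − q_k·t_k, so r_k = a·s_k + b·t_k at every step:
  q = 1: r = 161, s = 1 − 1·0 = 1, t = 0 − 1·1 = -1  (check: 415·1 + 254·(-1) = 161)
  q = 1: r = 93, s = 0 − 1·1 = -1, t = 1 − 1·(-1) = 2  (check: 415·(-1) + 254·2 = 93)
  q = 1: r = 68, s = 1 − 1·(-1) = 2, t = -1 − 1·2 = -3  (check: 415·2 + 254·(-3) = 68)
  q = 1: r = 25, s = -1 − 1·2 = -3, t = 2 − 1·(-3) = 5  (check: 415·(-3) + 254·5 = 25)
  q = 2: r = 18, s = 2 − 2·(-3) = 8, t = -3 − 2·5 = -13  (check: 415·8 + 254·(-13) = 18)
  q = 1: r = 7, s = -3 − 1·8 = -11, t = 5 − 1·(-13) = 18  (check: 415·(-11) + 254·18 = 7)
  q = 2: r = 4, s = 8 − 2·(-11) = 30, t = -13 − 2·18 = -49  (check: 415·30 + 254·(-49) = 4)
  q = 1: r = 3, s = -11 − 1·30 = -41, t = 18 − 1·(-49) = 67  (check: 415·(-41) + 254·67 = 3)
  q = 1: r = 1, s = 30 − 1·(-41) = 71, t = -49 − 1·67 = -116  (check: 415·71 + 254·(-116) = 1)
The row with r = 1 (the gcd) gives the Bezout coefficients s = 71, t = -116.
Result: 415 · (71) + 254 · (-116) = 1.

gcd(415, 254) = 1; s = 71, t = -116 (check: 415·71 + 254·(-116) = 1).


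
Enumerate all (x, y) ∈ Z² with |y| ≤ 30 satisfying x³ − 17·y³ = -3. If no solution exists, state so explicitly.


The equation is x³ - 17y³ = -3. For fixed y, x³ = 17·y³ − 3, so a solution requires the RHS to be a perfect cube.
Strategy: iterate y from -30 to 30, compute RHS = 17·y³ − 3, and check whether it is a (positive or negative) perfect cube.
Check small values of y:
  y = 0: RHS = -3 is not a perfect cube.
  y = 1: RHS = 14 is not a perfect cube.
  y = -1: RHS = -20 is not a perfect cube.
  y = 2: RHS = 133 is not a perfect cube.
  y = -2: RHS = -139 is not a perfect cube.
  y = 3: RHS = 456 is not a perfect cube.
  y = -3: RHS = -462 is not a perfect cube.
Continuing the search up to |y| = 30 finds no solutions either.
No (x, y) in the scanned range satisfies the equation.

No integer solutions with |y| ≤ 30.


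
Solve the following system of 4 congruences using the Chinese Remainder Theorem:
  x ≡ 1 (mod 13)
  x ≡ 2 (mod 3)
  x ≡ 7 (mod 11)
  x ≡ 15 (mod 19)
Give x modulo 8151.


Product of moduli M = 13 · 3 · 11 · 19 = 8151.
Merge one congruence at a time:
  Start: x ≡ 1 (mod 13).
  Combine with x ≡ 2 (mod 3); new modulus lcm = 39.
    Write x = 1 + 13·t and substitute into x ≡ 2 (mod 3): 13·t ≡ 2 − 1 = 1 (mod 3).
    Reduce coefficients mod 3: 1·t ≡ 1 (mod 3).
    So t ≡ 1 (mod 3).
    Then x = 1 + 13·1 = 14, valid modulo lcm(13, 3) = 39: x ≡ 14 (mod 39).
  Combine with x ≡ 7 (mod 11); new modulus lcm = 429.
    Write x = 14 + 39·t and substitute into x ≡ 7 (mod 11): 39·t ≡ 7 − 14 = -7 (mod 11).
    Reduce coefficients mod 11: 6·t ≡ 4 (mod 11).
    The inverse of 6 mod 11 is 2 (since 6·2 = 12 = 1·11 + 1), so t ≡ 2·4 = 8 ≡ 8 (mod 11).
    Then x = 14 + 39·8 = 326, valid modulo lcm(39, 11) = 429: x ≡ 326 (mod 429).
  Combine with x ≡ 15 (mod 19); new modulus lcm = 8151.
    Write x = 326 + 429·t and substitute into x ≡ 15 (mod 19): 429·t ≡ 15 − 326 = -311 (mod 19).
    Reduce coefficients mod 19: 11·t ≡ 12 (mod 19).
    The inverse of 11 mod 19 is 7 (since 11·7 = 77 = 4·19 + 1), so t ≡ 7·12 = 84 ≡ 8 (mod 19).
    Then x = 326 + 429·8 = 3758, valid modulo lcm(429, 19) = 8151: x ≡ 3758 (mod 8151).
Verify against each original: 3758 mod 13 = 1, 3758 mod 3 = 2, 3758 mod 11 = 7, 3758 mod 19 = 15.

x ≡ 3758 (mod 8151).


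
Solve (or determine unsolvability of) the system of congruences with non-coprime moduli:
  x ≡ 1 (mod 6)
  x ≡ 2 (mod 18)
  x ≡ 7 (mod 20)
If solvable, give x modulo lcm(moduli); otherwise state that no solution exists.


Moduli 6, 18, 20 are not pairwise coprime, so CRT works modulo lcm(m_i) when all pairwise compatibility conditions hold.
Pairwise compatibility: gcd(m_i, m_j) must divide a_i - a_j for every pair.
Merge one congruence at a time:
  Start: x ≡ 1 (mod 6).
  Combine with x ≡ 2 (mod 18): gcd(6, 18) = 6, and 2 - 1 = 1 is NOT divisible by 6.
    ⇒ system is inconsistent (no integer solution).

No solution (the system is inconsistent).


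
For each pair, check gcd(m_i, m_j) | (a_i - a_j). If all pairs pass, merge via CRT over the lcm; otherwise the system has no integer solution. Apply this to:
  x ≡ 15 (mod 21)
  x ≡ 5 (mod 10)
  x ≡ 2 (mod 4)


Moduli 21, 10, 4 are not pairwise coprime, so CRT works modulo lcm(m_i) when all pairwise compatibility conditions hold.
Pairwise compatibility: gcd(m_i, m_j) must divide a_i - a_j for every pair.
Merge one congruence at a time:
  Start: x ≡ 15 (mod 21).
  Combine with x ≡ 5 (mod 10): gcd(21, 10) = 1; 5 - 15 = -10, which IS divisible by 1, so compatible.
    Write x = 15 + 21·t and substitute into x ≡ 5 (mod 10): 21·t ≡ 5 − 15 = -10 (mod 10).
    Reduce coefficients mod 10: 1·t ≡ 0 (mod 10).
    So t ≡ 0 (mod 10).
    Then x = 15 + 21·0 = 15, valid modulo lcm(21, 10) = 210: x ≡ 15 (mod 210).
  Combine with x ≡ 2 (mod 4): gcd(210, 4) = 2, and 2 - 15 = -13 is NOT divisible by 2.
    ⇒ system is inconsistent (no integer solution).

No solution (the system is inconsistent).


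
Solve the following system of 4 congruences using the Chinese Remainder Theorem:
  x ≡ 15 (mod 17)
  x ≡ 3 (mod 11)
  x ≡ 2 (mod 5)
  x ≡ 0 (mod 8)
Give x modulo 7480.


Product of moduli M = 17 · 11 · 5 · 8 = 7480.
Merge one congruence at a time:
  Start: x ≡ 15 (mod 17).
  Combine with x ≡ 3 (mod 11); new modulus lcm = 187.
    Write x = 15 + 17·t and substitute into x ≡ 3 (mod 11): 17·t ≡ 3 − 15 = -12 (mod 11).
    Reduce coefficients mod 11: 6·t ≡ 10 (mod 11).
    The inverse of 6 mod 11 is 2 (since 6·2 = 12 = 1·11 + 1), so t ≡ 2·10 = 20 ≡ 9 (mod 11).
    Then x = 15 + 17·9 = 168, valid modulo lcm(17, 11) = 187: x ≡ 168 (mod 187).
  Combine with x ≡ 2 (mod 5); new modulus lcm = 935.
    Write x = 168 + 187·t and substitute into x ≡ 2 (mod 5): 187·t ≡ 2 − 168 = -166 (mod 5).
    Reduce coefficients mod 5: 2·t ≡ 4 (mod 5).
    The inverse of 2 mod 5 is 3 (since 2·3 = 6 = 1·5 + 1), so t ≡ 3·4 = 12 ≡ 2 (mod 5).
    Then x = 168 + 187·2 = 542, valid modulo lcm(187, 5) = 935: x ≡ 542 (mod 935).
  Combine with x ≡ 0 (mod 8); new modulus lcm = 7480.
    Write x = 542 + 935·t and substitute into x ≡ 0 (mod 8): 935·t ≡ 0 − 542 = -542 (mod 8).
    Reduce coefficients mod 8: 7·t ≡ 2 (mod 8).
    The inverse of 7 mod 8 is 7 (since 7·7 = 49 = 6·8 + 1), so t ≡ 7·2 = 14 ≡ 6 (mod 8).
    Then x = 542 + 935·6 = 6152, valid modulo lcm(935, 8) = 7480: x ≡ 6152 (mod 7480).
Verify against each original: 6152 mod 17 = 15, 6152 mod 11 = 3, 6152 mod 5 = 2, 6152 mod 8 = 0.

x ≡ 6152 (mod 7480).


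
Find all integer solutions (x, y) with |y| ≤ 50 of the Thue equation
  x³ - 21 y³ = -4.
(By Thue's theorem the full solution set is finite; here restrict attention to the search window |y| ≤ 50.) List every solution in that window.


The equation is x³ - 21y³ = -4. For fixed y, x³ = 21·y³ − 4, so a solution requires the RHS to be a perfect cube.
Strategy: iterate y from -50 to 50, compute RHS = 21·y³ − 4, and check whether it is a (positive or negative) perfect cube.
Check small values of y:
  y = 0: RHS = -4 is not a perfect cube.
  y = 1: RHS = 17 is not a perfect cube.
  y = -1: RHS = -25 is not a perfect cube.
  y = 2: RHS = 164 is not a perfect cube.
  y = -2: RHS = -172 is not a perfect cube.
  y = 3: RHS = 563 is not a perfect cube.
  y = -3: RHS = -571 is not a perfect cube.
Continuing the search up to |y| = 50 finds no solutions either.
No (x, y) in the scanned range satisfies the equation.

No integer solutions with |y| ≤ 50.


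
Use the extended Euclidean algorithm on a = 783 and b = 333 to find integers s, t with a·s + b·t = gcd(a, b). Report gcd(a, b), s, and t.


Euclidean algorithm on (783, 333) — divide until remainder is 0:
  783 = 2 · 333 + 117
  333 = 2 · 117 + 99
  117 = 1 · 99 + 18
  99 = 5 · 18 + 9
  18 = 2 · 9 + 0
gcd(783, 333) = 9.
Track Bezout coefficients alongside the remainders: start with r₀ = 783 = a·1 + b·0 (s = 1, t = 0) and r₁ = 333 = a·0 + b·1 (s = 0, t = 1); each new remainder r_{k+1} = r_{k-1} − q_k·r_k inherits s_{k+1} = s_{k-1} − q_k·s_k, t_{k+1} = t_{k-1} − q_k·t_k, so r_k = a·s_k + b·t_k at every step:
  q = 2: r = 117, s = 1 − 2·0 = 1, t = 0 − 2·1 = -2  (check: 783·1 + 333·(-2) = 117)
  q = 2: r = 99, s = 0 − 2·1 = -2, t = 1 − 2·(-2) = 5  (check: 783·(-2) + 333·5 = 99)
  q = 1: r = 18, s = 1 − 1·(-2) = 3, t = -2 − 1·5 = -7  (check: 783·3 + 333·(-7) = 18)
  q = 5: r = 9, s = -2 − 5·3 = -17, t = 5 − 5·(-7) = 40  (check: 783·(-17) + 333·40 = 9)
The row with r = 9 (the gcd) gives the Bezout coefficients s = -17, t = 40.
Result: 783 · (-17) + 333 · (40) = 9.

gcd(783, 333) = 9; s = -17, t = 40 (check: 783·(-17) + 333·40 = 9).


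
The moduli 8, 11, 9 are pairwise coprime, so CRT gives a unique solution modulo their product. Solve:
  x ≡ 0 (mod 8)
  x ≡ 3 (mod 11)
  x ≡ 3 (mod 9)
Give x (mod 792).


Moduli 8, 11, 9 are pairwise coprime; by CRT there is a unique solution modulo M = 8 · 11 · 9 = 792.
Solve pairwise, accumulating the modulus:
  Start with x ≡ 0 (mod 8).
  Combine with x ≡ 3 (mod 11): since gcd(8, 11) = 1, we get a unique residue mod 88.
    Write x = 0 + 8·t and substitute into x ≡ 3 (mod 11): 8·t ≡ 3 − 0 = 3 (mod 11).
    The inverse of 8 mod 11 is 7 (since 8·7 = 56 = 5·11 + 1), so t ≡ 7·3 = 21 ≡ 10 (mod 11).
    Then x = 0 + 8·10 = 80, valid modulo lcm(8, 11) = 88: x ≡ 80 (mod 88).
  Combine with x ≡ 3 (mod 9): since gcd(88, 9) = 1, we get a unique residue mod 792.
    Write x = 80 + 88·t and substitute into x ≡ 3 (mod 9): 88·t ≡ 3 − 80 = -77 (mod 9).
    Reduce coefficients mod 9: 7·t ≡ 4 (mod 9).
    The inverse of 7 mod 9 is 4 (since 7·4 = 28 = 3·9 + 1), so t ≡ 4·4 = 16 ≡ 7 (mod 9).
    Then x = 80 + 88·7 = 696, valid modulo lcm(88, 9) = 792: x ≡ 696 (mod 792).
Verify: 696 mod 8 = 0 ✓, 696 mod 11 = 3 ✓, 696 mod 9 = 3 ✓.

x ≡ 696 (mod 792).


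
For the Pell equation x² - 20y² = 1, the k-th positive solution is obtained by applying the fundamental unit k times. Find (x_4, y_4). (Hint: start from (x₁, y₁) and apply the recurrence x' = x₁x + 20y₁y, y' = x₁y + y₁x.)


Step 1: Find the fundamental solution (x₁, y₁) of x² - 20y² = 1.
  Expand √20 as a continued fraction. a₀ = ⌊√20⌋ = 4; iterate m_{k+1} = d_k·a_k − m_k, d_{k+1} = (20 − m_{k+1}²)/d_k, a_{k+1} = ⌊(a₀ + m_{k+1})/d_{k+1}⌋ (starting m₀ = 0, d₀ = 1), with convergents p_k = a_k·p_{k-1} + p_{k-2}, q_k = a_k·q_{k-1} + q_{k-2} (p₋₁ = 1, q₋₁ = 0):
  k = 0: a₀ = 4; p₀/q₀ = 4/1; p₀² − 20·q₀² = 16 − 20 = -4.
  k = 1: m = 4, d = 4, a = ⌊(4 + 4)/4⌋ = 2; p/q = (2·4 + 1)/(2·1 + 0) = 9/2; p² − 20·q² = 81 − 80 = 1.
  The first convergent with p² − 20·q² = 1 gives the fundamental solution (x₁, y₁) = (9, 2).
Step 2: Apply the recurrence (x_{n+1}, y_{n+1}) = (x₁x_n + 20y₁y_n, x₁y_n + y₁x_n) repeatedly.
  From (x_1, y_1) = (9, 2): x_2 = 9·9 + 20·2·2 = 161; y_2 = 9·2 + 2·9 = 36.
  From (x_2, y_2) = (161, 36): x_3 = 9·161 + 20·2·36 = 2889; y_3 = 9·36 + 2·161 = 646.
  From (x_3, y_3) = (2889, 646): x_4 = 9·2889 + 20·2·646 = 51841; y_4 = 9·646 + 2·2889 = 11592.
Step 3: Verify x_4² - 20·y_4² = 2687489281 - 2687489280 = 1 (should be 1). ✓

(x_1, y_1) = (9, 2); (x_4, y_4) = (51841, 11592).


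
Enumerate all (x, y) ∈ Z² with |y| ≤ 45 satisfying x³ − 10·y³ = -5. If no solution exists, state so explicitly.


The equation is x³ - 10y³ = -5. For fixed y, x³ = 10·y³ − 5, so a solution requires the RHS to be a perfect cube.
Strategy: iterate y from -45 to 45, compute RHS = 10·y³ − 5, and check whether it is a (positive or negative) perfect cube.
Check small values of y:
  y = 0: RHS = -5 is not a perfect cube.
  y = 1: RHS = 5 is not a perfect cube.
  y = -1: RHS = -15 is not a perfect cube.
  y = 2: RHS = 75 is not a perfect cube.
  y = -2: RHS = -85 is not a perfect cube.
  y = 3: RHS = 265 is not a perfect cube.
  y = -3: RHS = -275 is not a perfect cube.
Continuing the search up to |y| = 45 finds no solutions either.
No (x, y) in the scanned range satisfies the equation.

No integer solutions with |y| ≤ 45.


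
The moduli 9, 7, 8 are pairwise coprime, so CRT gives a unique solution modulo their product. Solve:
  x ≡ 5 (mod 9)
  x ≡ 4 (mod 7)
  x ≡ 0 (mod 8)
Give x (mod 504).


Moduli 9, 7, 8 are pairwise coprime; by CRT there is a unique solution modulo M = 9 · 7 · 8 = 504.
Solve pairwise, accumulating the modulus:
  Start with x ≡ 5 (mod 9).
  Combine with x ≡ 4 (mod 7): since gcd(9, 7) = 1, we get a unique residue mod 63.
    Write x = 5 + 9·t and substitute into x ≡ 4 (mod 7): 9·t ≡ 4 − 5 = -1 (mod 7).
    Reduce coefficients mod 7: 2·t ≡ 6 (mod 7).
    The inverse of 2 mod 7 is 4 (since 2·4 = 8 = 1·7 + 1), so t ≡ 4·6 = 24 ≡ 3 (mod 7).
    Then x = 5 + 9·3 = 32, valid modulo lcm(9, 7) = 63: x ≡ 32 (mod 63).
  Combine with x ≡ 0 (mod 8): since gcd(63, 8) = 1, we get a unique residue mod 504.
    Write x = 32 + 63·t and substitute into x ≡ 0 (mod 8): 63·t ≡ 0 − 32 = -32 (mod 8).
    Reduce coefficients mod 8: 7·t ≡ 0 (mod 8).
    The inverse of 7 mod 8 is 7 (since 7·7 = 49 = 6·8 + 1), so t ≡ 7·0 = 0 ≡ 0 (mod 8).
    Then x = 32 + 63·0 = 32, valid modulo lcm(63, 8) = 504: x ≡ 32 (mod 504).
Verify: 32 mod 9 = 5 ✓, 32 mod 7 = 4 ✓, 32 mod 8 = 0 ✓.

x ≡ 32 (mod 504).


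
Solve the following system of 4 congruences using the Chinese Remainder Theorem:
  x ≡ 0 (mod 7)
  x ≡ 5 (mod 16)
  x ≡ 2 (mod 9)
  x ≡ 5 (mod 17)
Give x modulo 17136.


Product of moduli M = 7 · 16 · 9 · 17 = 17136.
Merge one congruence at a time:
  Start: x ≡ 0 (mod 7).
  Combine with x ≡ 5 (mod 16); new modulus lcm = 112.
    Write x = 0 + 7·t and substitute into x ≡ 5 (mod 16): 7·t ≡ 5 − 0 = 5 (mod 16).
    The inverse of 7 mod 16 is 7 (since 7·7 = 49 = 3·16 + 1), so t ≡ 7·5 = 35 ≡ 3 (mod 16).
    Then x = 0 + 7·3 = 21, valid modulo lcm(7, 16) = 112: x ≡ 21 (mod 112).
  Combine with x ≡ 2 (mod 9); new modulus lcm = 1008.
    Write x = 21 + 112·t and substitute into x ≡ 2 (mod 9): 112·t ≡ 2 − 21 = -19 (mod 9).
    Reduce coefficients mod 9: 4·t ≡ 8 (mod 9).
    The inverse of 4 mod 9 is 7 (since 4·7 = 28 = 3·9 + 1), so t ≡ 7·8 = 56 ≡ 2 (mod 9).
    Then x = 21 + 112·2 = 245, valid modulo lcm(112, 9) = 1008: x ≡ 245 (mod 1008).
  Combine with x ≡ 5 (mod 17); new modulus lcm = 17136.
    Write x = 245 + 1008·t and substitute into x ≡ 5 (mod 17): 1008·t ≡ 5 − 245 = -240 (mod 17).
    Reduce coefficients mod 17: 5·t ≡ 15 (mod 17).
    The inverse of 5 mod 17 is 7 (since 5·7 = 35 = 2·17 + 1), so t ≡ 7·15 = 105 ≡ 3 (mod 17).
    Then x = 245 + 1008·3 = 3269, valid modulo lcm(1008, 17) = 17136: x ≡ 3269 (mod 17136).
Verify against each original: 3269 mod 7 = 0, 3269 mod 16 = 5, 3269 mod 9 = 2, 3269 mod 17 = 5.

x ≡ 3269 (mod 17136).


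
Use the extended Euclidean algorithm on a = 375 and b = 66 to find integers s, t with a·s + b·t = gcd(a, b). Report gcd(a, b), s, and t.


Euclidean algorithm on (375, 66) — divide until remainder is 0:
  375 = 5 · 66 + 45
  66 = 1 · 45 + 21
  45 = 2 · 21 + 3
  21 = 7 · 3 + 0
gcd(375, 66) = 3.
Track Bezout coefficients alongside the remainders: start with r₀ = 375 = a·1 + b·0 (s = 1, t = 0) and r₁ = 66 = a·0 + b·1 (s = 0, t = 1); each new remainder r_{k+1} = r_{k-1} − q_k·r_k inherits s_{k+1} = s_{k-1} − q_k·s_k, t_{k+1} = t_{k-1} − q_k·t_k, so r_k = a·s_k + b·t_k at every step:
  q = 5: r = 45, s = 1 − 5·0 = 1, t = 0 − 5·1 = -5  (check: 375·1 + 66·(-5) = 45)
  q = 1: r = 21, s = 0 − 1·1 = -1, t = 1 − 1·(-5) = 6  (check: 375·(-1) + 66·6 = 21)
  q = 2: r = 3, s = 1 − 2·(-1) = 3, t = -5 − 2·6 = -17  (check: 375·3 + 66·(-17) = 3)
The row with r = 3 (the gcd) gives the Bezout coefficients s = 3, t = -17.
Result: 375 · (3) + 66 · (-17) = 3.

gcd(375, 66) = 3; s = 3, t = -17 (check: 375·3 + 66·(-17) = 3).


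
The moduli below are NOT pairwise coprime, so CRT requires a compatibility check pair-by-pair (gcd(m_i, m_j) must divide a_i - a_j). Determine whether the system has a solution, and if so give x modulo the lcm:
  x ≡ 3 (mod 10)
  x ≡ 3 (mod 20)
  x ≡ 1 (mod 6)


Moduli 10, 20, 6 are not pairwise coprime, so CRT works modulo lcm(m_i) when all pairwise compatibility conditions hold.
Pairwise compatibility: gcd(m_i, m_j) must divide a_i - a_j for every pair.
Merge one congruence at a time:
  Start: x ≡ 3 (mod 10).
  Combine with x ≡ 3 (mod 20): gcd(10, 20) = 10; 3 - 3 = 0, which IS divisible by 10, so compatible.
    Write x = 3 + 10·t and substitute into x ≡ 3 (mod 20): 10·t ≡ 3 − 3 = 0 (mod 20).
    Divide the congruence (and modulus) by g = 10: 1·t ≡ 0 (mod 2).
    So t ≡ 0 (mod 2).
    Then x = 3 + 10·0 = 3, valid modulo lcm(10, 20) = 20: x ≡ 3 (mod 20).
  Combine with x ≡ 1 (mod 6): gcd(20, 6) = 2; 1 - 3 = -2, which IS divisible by 2, so compatible.
    Write x = 3 + 20·t and substitute into x ≡ 1 (mod 6): 20·t ≡ 1 − 3 = -2 (mod 6).
    Divide the congruence (and modulus) by g = 2: 10·t ≡ -1 (mod 3).
    Reduce coefficients mod 3: 1·t ≡ 2 (mod 3).
    So t ≡ 2 (mod 3).
    Then x = 3 + 20·2 = 43, valid modulo lcm(20, 6) = 60: x ≡ 43 (mod 60).
Verify: 43 mod 10 = 3, 43 mod 20 = 3, 43 mod 6 = 1.

x ≡ 43 (mod 60).


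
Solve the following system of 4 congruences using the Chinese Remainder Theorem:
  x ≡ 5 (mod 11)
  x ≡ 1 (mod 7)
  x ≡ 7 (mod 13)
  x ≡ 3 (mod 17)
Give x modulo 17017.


Product of moduli M = 11 · 7 · 13 · 17 = 17017.
Merge one congruence at a time:
  Start: x ≡ 5 (mod 11).
  Combine with x ≡ 1 (mod 7); new modulus lcm = 77.
    Write x = 5 + 11·t and substitute into x ≡ 1 (mod 7): 11·t ≡ 1 − 5 = -4 (mod 7).
    Reduce coefficients mod 7: 4·t ≡ 3 (mod 7).
    The inverse of 4 mod 7 is 2 (since 4·2 = 8 = 1·7 + 1), so t ≡ 2·3 = 6 ≡ 6 (mod 7).
    Then x = 5 + 11·6 = 71, valid modulo lcm(11, 7) = 77: x ≡ 71 (mod 77).
  Combine with x ≡ 7 (mod 13); new modulus lcm = 1001.
    Write x = 71 + 77·t and substitute into x ≡ 7 (mod 13): 77·t ≡ 7 − 71 = -64 (mod 13).
    Reduce coefficients mod 13: 12·t ≡ 1 (mod 13).
    The inverse of 12 mod 13 is 12 (since 12·12 = 144 = 11·13 + 1), so t ≡ 12·1 = 12 ≡ 12 (mod 13).
    Then x = 71 + 77·12 = 995, valid modulo lcm(77, 13) = 1001: x ≡ 995 (mod 1001).
  Combine with x ≡ 3 (mod 17); new modulus lcm = 17017.
    Write x = 995 + 1001·t and substitute into x ≡ 3 (mod 17): 1001·t ≡ 3 − 995 = -992 (mod 17).
    Reduce coefficients mod 17: 15·t ≡ 11 (mod 17).
    The inverse of 15 mod 17 is 8 (since 15·8 = 120 = 7·17 + 1), so t ≡ 8·11 = 88 ≡ 3 (mod 17).
    Then x = 995 + 1001·3 = 3998, valid modulo lcm(1001, 17) = 17017: x ≡ 3998 (mod 17017).
Verify against each original: 3998 mod 11 = 5, 3998 mod 7 = 1, 3998 mod 13 = 7, 3998 mod 17 = 3.

x ≡ 3998 (mod 17017).


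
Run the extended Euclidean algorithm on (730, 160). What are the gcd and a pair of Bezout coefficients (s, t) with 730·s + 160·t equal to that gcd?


Euclidean algorithm on (730, 160) — divide until remainder is 0:
  730 = 4 · 160 + 90
  160 = 1 · 90 + 70
  90 = 1 · 70 + 20
  70 = 3 · 20 + 10
  20 = 2 · 10 + 0
gcd(730, 160) = 10.
Track Bezout coefficients alongside the remainders: start with r₀ = 730 = a·1 + b·0 (s = 1, t = 0) and r₁ = 160 = a·0 + b·1 (s = 0, t = 1); each new remainder r_{k+1} = r_{k-1} − q_k·r_k inherits s_{k+1} = s_{k-1} − q_k·s_k, t_{k+1} = t_{k-1} − q_k·t_k, so r_k = a·s_k + b·t_k at every step:
  q = 4: r = 90, s = 1 − 4·0 = 1, t = 0 − 4·1 = -4  (check: 730·1 + 160·(-4) = 90)
  q = 1: r = 70, s = 0 − 1·1 = -1, t = 1 − 1·(-4) = 5  (check: 730·(-1) + 160·5 = 70)
  q = 1: r = 20, s = 1 − 1·(-1) = 2, t = -4 − 1·5 = -9  (check: 730·2 + 160·(-9) = 20)
  q = 3: r = 10, s = -1 − 3·2 = -7, t = 5 − 3·(-9) = 32  (check: 730·(-7) + 160·32 = 10)
The row with r = 10 (the gcd) gives the Bezout coefficients s = -7, t = 32.
Result: 730 · (-7) + 160 · (32) = 10.

gcd(730, 160) = 10; s = -7, t = 32 (check: 730·(-7) + 160·32 = 10).


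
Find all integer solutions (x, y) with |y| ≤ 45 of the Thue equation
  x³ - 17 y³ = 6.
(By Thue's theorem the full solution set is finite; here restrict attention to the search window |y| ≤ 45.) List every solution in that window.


The equation is x³ - 17y³ = 6. For fixed y, x³ = 17·y³ + 6, so a solution requires the RHS to be a perfect cube.
Strategy: iterate y from -45 to 45, compute RHS = 17·y³ + 6, and check whether it is a (positive or negative) perfect cube.
Check small values of y:
  y = 0: RHS = 6 is not a perfect cube.
  y = 1: RHS = 23 is not a perfect cube.
  y = -1: RHS = -11 is not a perfect cube.
  y = 2: RHS = 142 is not a perfect cube.
  y = -2: RHS = -130 is not a perfect cube.
  y = 3: RHS = 465 is not a perfect cube.
  y = -3: RHS = -453 is not a perfect cube.
Continuing the search up to |y| = 45 finds no solutions either.
No (x, y) in the scanned range satisfies the equation.

No integer solutions with |y| ≤ 45.


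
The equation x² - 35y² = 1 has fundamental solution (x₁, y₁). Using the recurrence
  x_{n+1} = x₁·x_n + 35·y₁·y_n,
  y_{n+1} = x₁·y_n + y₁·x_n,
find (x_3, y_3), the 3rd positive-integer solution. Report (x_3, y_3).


Step 1: Find the fundamental solution (x₁, y₁) of x² - 35y² = 1.
  Expand √35 as a continued fraction. a₀ = ⌊√35⌋ = 5; iterate m_{k+1} = d_k·a_k − m_k, d_{k+1} = (35 − m_{k+1}²)/d_k, a_{k+1} = ⌊(a₀ + m_{k+1})/d_{k+1}⌋ (starting m₀ = 0, d₀ = 1), with convergents p_k = a_k·p_{k-1} + p_{k-2}, q_k = a_k·q_{k-1} + q_{k-2} (p₋₁ = 1, q₋₁ = 0):
  k = 0: a₀ = 5; p₀/q₀ = 5/1; p₀² − 35·q₀² = 25 − 35 = -10.
  k = 1: m = 5, d = 10, a = ⌊(5 + 5)/10⌋ = 1; p/q = (1·5 + 1)/(1·1 + 0) = 6/1; p² − 35·q² = 36 − 35 = 1.
  The first convergent with p² − 35·q² = 1 gives the fundamental solution (x₁, y₁) = (6, 1).
Step 2: Apply the recurrence (x_{n+1}, y_{n+1}) = (x₁x_n + 35y₁y_n, x₁y_n + y₁x_n) repeatedly.
  From (x_1, y_1) = (6, 1): x_2 = 6·6 + 35·1·1 = 71; y_2 = 6·1 + 1·6 = 12.
  From (x_2, y_2) = (71, 12): x_3 = 6·71 + 35·1·12 = 846; y_3 = 6·12 + 1·71 = 143.
Step 3: Verify x_3² - 35·y_3² = 715716 - 715715 = 1 (should be 1). ✓

(x_1, y_1) = (6, 1); (x_3, y_3) = (846, 143).


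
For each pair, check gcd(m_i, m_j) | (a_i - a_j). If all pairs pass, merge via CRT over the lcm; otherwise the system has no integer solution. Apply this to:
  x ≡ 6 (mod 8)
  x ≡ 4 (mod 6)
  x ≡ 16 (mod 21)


Moduli 8, 6, 21 are not pairwise coprime, so CRT works modulo lcm(m_i) when all pairwise compatibility conditions hold.
Pairwise compatibility: gcd(m_i, m_j) must divide a_i - a_j for every pair.
Merge one congruence at a time:
  Start: x ≡ 6 (mod 8).
  Combine with x ≡ 4 (mod 6): gcd(8, 6) = 2; 4 - 6 = -2, which IS divisible by 2, so compatible.
    Write x = 6 + 8·t and substitute into x ≡ 4 (mod 6): 8·t ≡ 4 − 6 = -2 (mod 6).
    Divide the congruence (and modulus) by g = 2: 4·t ≡ -1 (mod 3).
    Reduce coefficients mod 3: 1·t ≡ 2 (mod 3).
    So t ≡ 2 (mod 3).
    Then x = 6 + 8·2 = 22, valid modulo lcm(8, 6) = 24: x ≡ 22 (mod 24).
  Combine with x ≡ 16 (mod 21): gcd(24, 21) = 3; 16 - 22 = -6, which IS divisible by 3, so compatible.
    Write x = 22 + 24·t and substitute into x ≡ 16 (mod 21): 24·t ≡ 16 − 22 = -6 (mod 21).
    Divide the congruence (and modulus) by g = 3: 8·t ≡ -2 (mod 7).
    Reduce coefficients mod 7: 1·t ≡ 5 (mod 7).
    So t ≡ 5 (mod 7).
    Then x = 22 + 24·5 = 142, valid modulo lcm(24, 21) = 168: x ≡ 142 (mod 168).
Verify: 142 mod 8 = 6, 142 mod 6 = 4, 142 mod 21 = 16.

x ≡ 142 (mod 168).


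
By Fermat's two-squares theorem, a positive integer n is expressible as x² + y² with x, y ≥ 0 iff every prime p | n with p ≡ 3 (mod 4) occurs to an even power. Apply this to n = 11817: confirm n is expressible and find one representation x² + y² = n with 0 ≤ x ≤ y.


Step 1: Factor n = 11817 = 3^2 · 13 · 101.
Step 2: Check the mod-4 condition on each prime factor: 3 ≡ 3 (mod 4), exponent 2 (must be even); 13 ≡ 1 (mod 4), exponent 1; 101 ≡ 1 (mod 4), exponent 1.
All primes ≡ 3 (mod 4) appear to even exponent (or don't appear), so by the two-squares theorem n IS expressible as a sum of two squares.
Step 3: Build a representation. Group n = k² · m with k = 3 and m = 13 · 101 = 1313 (a product of primes ≡ 1 (mod 4)); a representation of m scales to one of n via (k·x)² + (k·y)² = k²(x² + y²). Each prime p ≡ 1 (mod 4) is itself a sum of two squares; find a² by testing p − a² for a perfect square:
  13: 13 − 1² = 12, 13 − 2² = 9 = 3² ⇒ 13 = 2² + 3².
  101: 101 − 1² = 100 = 10² ⇒ 101 = 1² + 10².
  Combine using the Brahmagupta–Fibonacci identity (a² + b²)(c² + d²) = (ac − bd)² + (ad + bc)² = (ac + bd)² + (ad − bc)²:
  13 · 101 = 1313: from (2² + 3²)(1² + 10²), take (2·1 − 3·10, 2·10 + 3·1) = (2 − 30, 20 + 3) = (-28, 23); dropping signs (only squares matter) gives (28, 23); check 28² + 23² = 784 + 529 = 1313 ✓.
  Scale by k = 3: (3·28, 3·23) = (84, 69).
Step 4: Order so x ≤ y and verify: 69² + 84² = 4761 + 7056 = 11817 = n. ✓

n = 11817 = 69² + 84² (one valid representation with x ≤ y).
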